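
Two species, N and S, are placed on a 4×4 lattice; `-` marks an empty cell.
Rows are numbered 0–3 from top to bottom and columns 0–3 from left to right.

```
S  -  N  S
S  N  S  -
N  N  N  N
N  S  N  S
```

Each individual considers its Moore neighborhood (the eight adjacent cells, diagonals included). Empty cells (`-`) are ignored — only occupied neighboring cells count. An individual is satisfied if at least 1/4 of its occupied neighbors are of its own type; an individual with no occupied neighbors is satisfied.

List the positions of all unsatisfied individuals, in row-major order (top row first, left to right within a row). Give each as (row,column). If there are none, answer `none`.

(1,2), (3,1), (3,3)

(0,0)S 1/2 ok
(0,2)N 1/3 ok
(0,3)S 1/2 ok
(1,0)S 1/4 ok
(1,1)N 4/7 ok
(1,2)S 1/6 unhappy
(2,0)N 3/5 ok
(2,1)N 5/8 ok
(2,2)N 4/7 ok
(2,3)N 2/4 ok
(3,0)N 2/3 ok
(3,1)S 0/5 unhappy
(3,2)N 3/5 ok
(3,3)S 0/3 unhappy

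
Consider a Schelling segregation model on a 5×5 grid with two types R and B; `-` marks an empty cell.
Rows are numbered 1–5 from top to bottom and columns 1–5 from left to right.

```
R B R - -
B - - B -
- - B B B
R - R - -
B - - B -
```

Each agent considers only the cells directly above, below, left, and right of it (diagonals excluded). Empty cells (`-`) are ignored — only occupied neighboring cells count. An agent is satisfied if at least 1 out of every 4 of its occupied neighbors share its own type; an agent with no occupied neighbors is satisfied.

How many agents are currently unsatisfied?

(1,1)R 0/2 ✗
(1,2)B 0/2 ✗
(1,3)R 0/1 ✗
(2,1)B 0/1 ✗
(2,4)B 1/1 ✓
(3,3)B 1/2 ✓
(3,4)B 3/3 ✓
(3,5)B 1/1 ✓
(4,1)R 0/1 ✗
(4,3)R 0/1 ✗
(5,1)B 0/1 ✗
(5,4)B 0/0 ✓
Unsatisfied: (1,1), (1,2), (1,3), (2,1), (4,1), (4,3), (5,1) — 7 in total.

7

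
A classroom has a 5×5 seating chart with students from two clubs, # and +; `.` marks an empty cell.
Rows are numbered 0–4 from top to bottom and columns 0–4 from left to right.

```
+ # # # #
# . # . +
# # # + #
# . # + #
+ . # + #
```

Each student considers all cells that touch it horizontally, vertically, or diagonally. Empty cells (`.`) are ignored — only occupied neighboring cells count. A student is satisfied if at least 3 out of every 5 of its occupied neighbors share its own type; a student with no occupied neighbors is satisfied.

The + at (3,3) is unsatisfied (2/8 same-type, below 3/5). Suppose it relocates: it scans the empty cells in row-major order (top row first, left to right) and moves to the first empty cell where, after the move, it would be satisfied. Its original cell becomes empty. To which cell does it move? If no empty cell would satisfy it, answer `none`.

none

Vacating (3,3). Empty cells in order:
  (1,1): 1/8 same-type → still unsatisfied.
  (1,3): 2/8 same-type → still unsatisfied.
  (3,1): 1/7 same-type → still unsatisfied.
  (4,1): 1/4 same-type → still unsatisfied.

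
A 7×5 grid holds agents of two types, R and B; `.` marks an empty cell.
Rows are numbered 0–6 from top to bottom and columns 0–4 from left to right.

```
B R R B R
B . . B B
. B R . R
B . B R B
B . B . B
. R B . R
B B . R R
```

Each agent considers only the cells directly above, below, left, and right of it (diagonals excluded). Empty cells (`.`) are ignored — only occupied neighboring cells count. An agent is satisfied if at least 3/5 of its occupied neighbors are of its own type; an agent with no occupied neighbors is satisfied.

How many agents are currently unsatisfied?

17

Row 0: (0,0)B 1/2 not · (0,1)R 1/2 not · (0,2)R 1/2 not · (0,3)B 1/3 not · (0,4)R 0/2 not
Row 1: (1,0)B 1/1 satisfied · (1,3)B 2/2 satisfied · (1,4)B 1/3 not
Row 2: (2,1)B 0/1 not · (2,2)R 0/2 not · (2,4)R 0/2 not
Row 3: (3,0)B 1/1 satisfied · (3,2)B 1/3 not · (3,3)R 0/2 not · (3,4)B 1/3 not
Row 4: (4,0)B 1/1 satisfied · (4,2)B 2/2 satisfied · (4,4)B 1/2 not
Row 5: (5,1)R 0/2 not · (5,2)B 1/2 not · (5,4)R 1/2 not
Row 6: (6,0)B 1/1 satisfied · (6,1)B 1/2 not · (6,3)R 1/1 satisfied · (6,4)R 2/2 satisfied
Unsatisfied: (0,0), (0,1), (0,2), (0,3), (0,4), (1,4), (2,1), (2,2), (2,4), (3,2), (3,3), (3,4), (4,4), (5,1), (5,2), (5,4), (6,1) — 17 in total.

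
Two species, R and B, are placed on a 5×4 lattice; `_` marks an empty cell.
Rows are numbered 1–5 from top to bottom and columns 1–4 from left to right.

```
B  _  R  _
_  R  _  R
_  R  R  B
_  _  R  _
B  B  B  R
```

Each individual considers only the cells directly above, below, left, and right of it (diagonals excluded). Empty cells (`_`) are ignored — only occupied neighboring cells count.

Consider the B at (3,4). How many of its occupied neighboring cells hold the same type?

0

Occupied neighbors of (3,4): (2,4)=R, (3,3)=R.
Same type (B): 0 of 2.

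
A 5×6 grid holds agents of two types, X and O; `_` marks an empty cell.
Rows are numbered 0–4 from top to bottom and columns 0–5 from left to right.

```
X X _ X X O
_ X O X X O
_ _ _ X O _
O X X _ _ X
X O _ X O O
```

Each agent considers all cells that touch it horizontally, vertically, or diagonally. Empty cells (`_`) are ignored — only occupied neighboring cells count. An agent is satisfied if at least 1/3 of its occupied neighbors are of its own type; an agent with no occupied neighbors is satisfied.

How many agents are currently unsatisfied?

Row 0: (0,0)X 2/2 ok · (0,1)X 2/3 ok · (0,3)X 3/4 ok · (0,4)X 3/5 ok · (0,5)O 1/3 ok
Row 1: (1,1)X 2/3 ok · (1,2)O 0/5 unhappy · (1,3)X 4/6 ok · (1,4)X 4/7 ok · (1,5)O 2/4 ok
Row 2: (2,3)X 3/5 ok · (2,4)O 1/5 unhappy
Row 3: (3,0)O 1/3 ok · (3,1)X 2/4 ok · (3,2)X 3/4 ok · (3,5)X 0/3 unhappy
Row 4: (4,0)X 1/3 ok · (4,1)O 1/4 unhappy · (4,3)X 1/2 ok · (4,4)O 1/3 ok · (4,5)O 1/2 ok
Unsatisfied: (1,2), (2,4), (3,5), (4,1) — 4 in total.

4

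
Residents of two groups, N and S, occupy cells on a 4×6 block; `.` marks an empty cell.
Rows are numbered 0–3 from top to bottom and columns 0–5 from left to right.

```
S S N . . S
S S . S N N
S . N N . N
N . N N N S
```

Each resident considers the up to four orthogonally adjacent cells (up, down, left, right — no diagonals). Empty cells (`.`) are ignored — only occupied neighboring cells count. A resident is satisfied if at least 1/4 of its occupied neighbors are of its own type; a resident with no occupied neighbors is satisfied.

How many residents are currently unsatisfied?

(0,0)S 2/2 ok
(0,1)S 2/3 ok
(0,2)N 0/1 unhappy
(0,5)S 0/1 unhappy
(1,0)S 3/3 ok
(1,1)S 2/2 ok
(1,3)S 0/2 unhappy
(1,4)N 1/2 ok
(1,5)N 2/3 ok
(2,0)S 1/2 ok
(2,2)N 2/2 ok
(2,3)N 2/3 ok
(2,5)N 1/2 ok
(3,0)N 0/1 unhappy
(3,2)N 2/2 ok
(3,3)N 3/3 ok
(3,4)N 1/2 ok
(3,5)S 0/2 unhappy
Unsatisfied: (0,2), (0,5), (1,3), (3,0), (3,5) — 5 in total.

5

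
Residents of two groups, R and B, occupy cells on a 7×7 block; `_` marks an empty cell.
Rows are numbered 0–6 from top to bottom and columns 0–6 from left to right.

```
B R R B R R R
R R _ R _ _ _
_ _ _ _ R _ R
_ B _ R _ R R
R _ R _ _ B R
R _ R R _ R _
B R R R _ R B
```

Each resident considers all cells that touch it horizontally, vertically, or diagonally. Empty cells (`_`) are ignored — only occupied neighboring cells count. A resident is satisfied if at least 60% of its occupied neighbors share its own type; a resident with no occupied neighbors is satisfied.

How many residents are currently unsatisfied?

9

(0,0)B 0/3 ✗
(0,1)R 3/4 ✓
(0,2)R 3/4 ✓
(0,3)B 0/3 ✗
(0,4)R 2/3 ✓
(0,5)R 2/2 ✓
(0,6)R 1/1 ✓
(1,0)R 2/3 ✓
(1,1)R 3/4 ✓
(1,3)R 3/4 ✓
(2,4)R 3/3 ✓
(2,6)R 2/2 ✓
(3,1)B 0/2 ✗
(3,3)R 2/2 ✓
(3,5)R 4/5 ✓
(3,6)R 3/4 ✓
(4,0)R 1/2 ✗
(4,2)R 3/4 ✓
(4,5)B 0/4 ✗
(4,6)R 3/4 ✓
(5,0)R 2/3 ✓
(5,2)R 5/5 ✓
(5,3)R 4/4 ✓
(5,5)R 2/4 ✗
(6,0)B 0/2 ✗
(6,1)R 3/4 ✓
(6,2)R 4/4 ✓
(6,3)R 3/3 ✓
(6,5)R 1/2 ✗
(6,6)B 0/2 ✗
Unsatisfied: (0,0), (0,3), (3,1), (4,0), (4,5), (5,5), (6,0), (6,5), (6,6) — 9 in total.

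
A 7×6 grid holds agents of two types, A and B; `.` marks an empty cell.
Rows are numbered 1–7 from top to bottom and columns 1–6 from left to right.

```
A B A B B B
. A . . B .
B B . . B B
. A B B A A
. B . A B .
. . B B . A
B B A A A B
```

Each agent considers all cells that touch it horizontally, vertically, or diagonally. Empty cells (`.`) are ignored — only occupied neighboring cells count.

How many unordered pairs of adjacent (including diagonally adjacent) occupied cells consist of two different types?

31

Scan each occupied cell's neighbors to the right and below (and the two forward diagonals) so each pair is counted once.
From row 1: 4 unlike of 11 pairs (running 4/11).
From row 2: 2 unlike of 4 pairs (running 6/15).
From row 3: 6 unlike of 10 pairs (running 12/25).
From row 4: 7 unlike of 12 pairs (running 19/37).
From row 5: 4 unlike of 6 pairs (running 23/43).
From row 6: 6 unlike of 9 pairs (running 29/52).
From row 7: 2 unlike of 5 pairs (running 31/57).
Total adjacent occupied pairs: 57; unlike-type pairs: 31.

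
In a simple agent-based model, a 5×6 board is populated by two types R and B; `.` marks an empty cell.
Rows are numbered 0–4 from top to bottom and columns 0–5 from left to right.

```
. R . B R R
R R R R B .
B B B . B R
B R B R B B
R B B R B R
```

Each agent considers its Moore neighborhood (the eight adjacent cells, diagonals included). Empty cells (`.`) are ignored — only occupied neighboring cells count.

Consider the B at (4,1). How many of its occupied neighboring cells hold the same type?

Occupied neighbors of (4,1): (3,0)=B, (3,1)=R, (3,2)=B, (4,0)=R, (4,2)=B.
Same type (B): 3 of 5.

3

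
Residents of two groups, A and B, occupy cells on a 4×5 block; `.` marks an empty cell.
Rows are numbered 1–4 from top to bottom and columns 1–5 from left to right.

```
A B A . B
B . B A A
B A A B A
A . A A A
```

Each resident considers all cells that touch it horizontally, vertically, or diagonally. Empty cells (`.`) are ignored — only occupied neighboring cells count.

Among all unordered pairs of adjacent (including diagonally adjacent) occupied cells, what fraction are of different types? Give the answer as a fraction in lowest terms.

Scan each occupied cell's neighbors to the right and below (and the two forward diagonals) so each pair is counted once.
From row 1: 6 unlike of 9 pairs (running 6/9).
From row 2: 6 unlike of 12 pairs (running 12/21).
From row 3: 7 unlike of 14 pairs (running 19/35).
From row 4: 0 unlike of 2 pairs (running 19/37).
Total adjacent occupied pairs: 37; unlike-type pairs: 19.
19/37 is already in lowest terms.

19/37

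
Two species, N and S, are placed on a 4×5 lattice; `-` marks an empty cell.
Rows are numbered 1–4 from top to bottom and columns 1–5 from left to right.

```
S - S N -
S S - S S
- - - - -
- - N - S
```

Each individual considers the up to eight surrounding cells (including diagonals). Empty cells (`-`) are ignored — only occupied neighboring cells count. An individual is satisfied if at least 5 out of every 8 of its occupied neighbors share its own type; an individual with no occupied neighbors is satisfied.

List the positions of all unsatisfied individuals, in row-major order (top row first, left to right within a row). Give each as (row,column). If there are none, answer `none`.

Row 1: (1,1)S 2/2 ok · (1,3)S 2/3 ok · (1,4)N 0/3 unhappy
Row 2: (2,1)S 2/2 ok · (2,2)S 3/3 ok · (2,4)S 2/3 ok · (2,5)S 1/2 unhappy
Row 4: (4,3)N 0/0 ok · (4,5)S 0/0 ok

(1,4), (2,5)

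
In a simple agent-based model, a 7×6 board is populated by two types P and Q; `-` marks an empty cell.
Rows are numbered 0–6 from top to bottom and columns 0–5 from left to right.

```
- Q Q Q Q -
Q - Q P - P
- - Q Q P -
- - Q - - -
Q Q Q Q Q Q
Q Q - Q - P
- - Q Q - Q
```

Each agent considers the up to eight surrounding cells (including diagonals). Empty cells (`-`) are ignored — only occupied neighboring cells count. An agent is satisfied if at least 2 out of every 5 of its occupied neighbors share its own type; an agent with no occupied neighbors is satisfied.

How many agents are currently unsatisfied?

4

(0,1)Q 3/3 satisfied
(0,2)Q 3/4 satisfied
(0,3)Q 3/4 satisfied
(0,4)Q 1/3 not
(1,0)Q 1/1 satisfied
(1,2)Q 5/6 satisfied
(1,3)P 1/7 not
(1,5)P 1/2 satisfied
(2,2)Q 3/4 satisfied
(2,3)Q 3/5 satisfied
(2,4)P 2/3 satisfied
(3,2)Q 5/5 satisfied
(4,0)Q 3/3 satisfied
(4,1)Q 5/5 satisfied
(4,2)Q 5/5 satisfied
(4,3)Q 4/4 satisfied
(4,4)Q 3/4 satisfied
(4,5)Q 1/2 satisfied
(5,0)Q 3/3 satisfied
(5,1)Q 5/5 satisfied
(5,3)Q 5/5 satisfied
(5,5)P 0/3 not
(6,2)Q 3/3 satisfied
(6,3)Q 2/2 satisfied
(6,5)Q 0/1 not
Unsatisfied: (0,4), (1,3), (5,5), (6,5) — 4 in total.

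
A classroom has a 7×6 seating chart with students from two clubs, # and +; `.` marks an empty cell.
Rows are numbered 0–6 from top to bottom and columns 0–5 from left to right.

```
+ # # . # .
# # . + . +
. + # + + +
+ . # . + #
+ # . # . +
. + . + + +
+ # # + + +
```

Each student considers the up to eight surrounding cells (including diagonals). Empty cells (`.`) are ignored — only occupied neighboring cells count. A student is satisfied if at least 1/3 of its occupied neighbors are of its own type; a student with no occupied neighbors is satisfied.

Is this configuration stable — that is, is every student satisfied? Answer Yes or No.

No

Row 0: (0,0)+ 0/3 not · (0,1)# 3/4 satisfied · (0,2)# 2/3 satisfied · (0,4)# 0/2 not
Row 1: (1,0)# 2/4 satisfied · (1,1)# 4/6 satisfied · (1,3)+ 2/5 satisfied · (1,5)+ 2/3 satisfied
Row 2: (2,1)+ 1/5 not · (2,2)# 2/5 satisfied · (2,3)+ 3/5 satisfied · (2,4)+ 5/6 satisfied · (2,5)+ 3/4 satisfied
Row 3: (3,0)+ 2/3 satisfied · (3,2)# 3/5 satisfied · (3,4)+ 4/6 satisfied · (3,5)# 0/4 not
Row 4: (4,0)+ 2/3 satisfied · (4,1)# 1/4 not · (4,3)# 1/4 not · (4,5)+ 3/4 satisfied
Row 5: (5,1)+ 2/5 satisfied · (5,3)+ 3/5 satisfied · (5,4)+ 6/7 satisfied · (5,5)+ 4/4 satisfied
Row 6: (6,0)+ 1/2 satisfied · (6,1)# 1/3 satisfied · (6,2)# 1/4 not · (6,3)+ 3/4 satisfied · (6,4)+ 5/5 satisfied · (6,5)+ 3/3 satisfied
For instance (0,0) has only 0/3 same-type neighbors, below 1/3.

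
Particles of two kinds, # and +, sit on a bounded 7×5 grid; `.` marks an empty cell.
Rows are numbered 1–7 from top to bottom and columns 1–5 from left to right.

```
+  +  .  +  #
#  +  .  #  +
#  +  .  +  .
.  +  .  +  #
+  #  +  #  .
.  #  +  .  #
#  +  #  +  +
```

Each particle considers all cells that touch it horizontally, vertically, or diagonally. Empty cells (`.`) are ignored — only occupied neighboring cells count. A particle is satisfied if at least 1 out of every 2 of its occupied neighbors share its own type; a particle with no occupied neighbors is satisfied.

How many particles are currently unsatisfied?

14

Row 1: (1,1)+ 2/3 satisfied · (1,2)+ 2/3 satisfied · (1,4)+ 1/3 not · (1,5)# 1/3 not
Row 2: (2,1)# 1/5 not · (2,2)+ 3/5 satisfied · (2,4)# 1/4 not · (2,5)+ 2/4 satisfied
Row 3: (3,1)# 1/4 not · (3,2)+ 2/4 satisfied · (3,4)+ 2/4 satisfied
Row 4: (4,2)+ 3/5 satisfied · (4,4)+ 2/4 satisfied · (4,5)# 1/3 not
Row 5: (5,1)+ 1/3 not · (5,2)# 1/5 not · (5,3)+ 3/6 satisfied · (5,4)# 2/5 not
Row 6: (6,2)# 3/7 not · (6,3)+ 3/7 not · (6,5)# 1/3 not
Row 7: (7,1)# 1/2 satisfied · (7,2)+ 1/4 not · (7,3)# 1/4 not · (7,4)+ 2/4 satisfied · (7,5)+ 1/2 satisfied
Unsatisfied: (1,4), (1,5), (2,1), (2,4), (3,1), (4,5), (5,1), (5,2), (5,4), (6,2), (6,3), (6,5), (7,2), (7,3) — 14 in total.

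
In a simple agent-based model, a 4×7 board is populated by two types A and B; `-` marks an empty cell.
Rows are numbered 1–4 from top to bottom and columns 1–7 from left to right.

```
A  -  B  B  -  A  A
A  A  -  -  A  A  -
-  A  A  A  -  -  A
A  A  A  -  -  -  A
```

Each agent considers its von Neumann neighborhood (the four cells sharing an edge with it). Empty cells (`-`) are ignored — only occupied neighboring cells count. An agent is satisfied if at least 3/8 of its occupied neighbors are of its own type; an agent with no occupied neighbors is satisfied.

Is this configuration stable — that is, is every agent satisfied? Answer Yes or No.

Row 1: (1,1)A 1/1 ✓ · (1,3)B 1/1 ✓ · (1,4)B 1/1 ✓ · (1,6)A 2/2 ✓ · (1,7)A 1/1 ✓
Row 2: (2,1)A 2/2 ✓ · (2,2)A 2/2 ✓ · (2,5)A 1/1 ✓ · (2,6)A 2/2 ✓
Row 3: (3,2)A 3/3 ✓ · (3,3)A 3/3 ✓ · (3,4)A 1/1 ✓ · (3,7)A 1/1 ✓
Row 4: (4,1)A 1/1 ✓ · (4,2)A 3/3 ✓ · (4,3)A 2/2 ✓ · (4,7)A 1/1 ✓
All meet the threshold, so the configuration is stable.

Yes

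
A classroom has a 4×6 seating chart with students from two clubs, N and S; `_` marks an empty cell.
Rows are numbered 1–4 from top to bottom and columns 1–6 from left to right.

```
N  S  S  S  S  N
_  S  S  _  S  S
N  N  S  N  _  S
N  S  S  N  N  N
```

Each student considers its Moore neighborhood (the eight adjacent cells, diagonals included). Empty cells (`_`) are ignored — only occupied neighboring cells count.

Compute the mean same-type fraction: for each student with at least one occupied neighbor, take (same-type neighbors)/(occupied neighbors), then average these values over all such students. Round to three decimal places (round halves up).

Row 1: (1,1)N 0/2 · (1,2)S 3/4 · (1,3)S 4/4 · (1,4)S 4/4 · (1,5)S 3/4 · (1,6)N 0/3
Row 2: (2,2)S 4/7 · (2,3)S 5/7 · (2,5)S 4/6 · (2,6)S 3/4
Row 3: (3,1)N 2/4 · (3,2)N 2/7 · (3,3)S 4/7 · (3,4)N 2/6 · (3,6)S 2/4
Row 4: (4,1)N 2/3 · (4,2)S 2/5 · (4,3)S 2/5 · (4,4)N 2/4 · (4,5)N 3/4 · (4,6)N 1/2
Sum over 21 students: 0/2 + 3/4 + 4/4 + 4/4 + 3/4 + 0/3 + 4/7 + 5/7 + 4/6 + 3/4 + 2/4 + 2/7 + 4/7 + 2/6 + 2/4 + 2/3 + 2/5 + 2/5 + 2/4 + 3/4 + 1/2 = 1219/105; mean = 1219/105 ÷ 21 = 1219/2205 = 0.552834… → 0.553.

0.553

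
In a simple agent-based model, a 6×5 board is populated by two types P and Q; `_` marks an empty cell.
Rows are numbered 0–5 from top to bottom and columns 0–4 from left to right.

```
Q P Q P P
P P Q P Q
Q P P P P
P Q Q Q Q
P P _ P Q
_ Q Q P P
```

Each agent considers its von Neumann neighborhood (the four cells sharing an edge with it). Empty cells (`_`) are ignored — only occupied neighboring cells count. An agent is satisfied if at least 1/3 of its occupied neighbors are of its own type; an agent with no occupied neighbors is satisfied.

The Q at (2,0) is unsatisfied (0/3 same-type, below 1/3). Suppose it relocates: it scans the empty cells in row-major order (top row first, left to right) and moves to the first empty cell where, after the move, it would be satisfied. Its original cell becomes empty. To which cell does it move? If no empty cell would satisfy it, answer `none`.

(4,2)

Vacating (2,0). Empty cells in order:
  (4,2): 2/4 same-type → satisfied — stop here.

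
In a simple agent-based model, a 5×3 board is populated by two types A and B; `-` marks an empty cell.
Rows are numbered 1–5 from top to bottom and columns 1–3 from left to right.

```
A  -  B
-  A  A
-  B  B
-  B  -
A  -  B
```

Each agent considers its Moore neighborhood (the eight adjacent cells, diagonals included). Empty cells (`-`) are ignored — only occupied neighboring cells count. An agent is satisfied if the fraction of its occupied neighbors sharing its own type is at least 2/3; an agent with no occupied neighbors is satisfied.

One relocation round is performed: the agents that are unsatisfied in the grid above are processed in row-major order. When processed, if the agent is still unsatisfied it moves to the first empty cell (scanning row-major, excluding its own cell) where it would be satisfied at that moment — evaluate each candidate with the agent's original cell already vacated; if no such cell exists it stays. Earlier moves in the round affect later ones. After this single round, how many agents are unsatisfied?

Initially unsatisfied (in order): (1,3), (2,2), (2,3), (3,2), (3,3), (5,1).
  (1,3) → (3,1).
  (2,2) → (1,2).
  (2,3) → (1,3).
  (3,2): now satisfied by earlier moves; stays.
  (3,3): now satisfied by earlier moves; stays.
  (5,1): no empty cell satisfies it; stays.
Resulting grid:
A A A
- - -
B B B
- B -
A - B
Unsatisfied now: (5,1).

1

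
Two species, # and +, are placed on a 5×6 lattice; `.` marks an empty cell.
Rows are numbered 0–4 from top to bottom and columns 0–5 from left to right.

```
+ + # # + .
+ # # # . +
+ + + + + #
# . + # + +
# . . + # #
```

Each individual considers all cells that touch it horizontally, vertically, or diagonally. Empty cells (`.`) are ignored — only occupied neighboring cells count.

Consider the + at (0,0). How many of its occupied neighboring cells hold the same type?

Occupied neighbors of (0,0): (0,1)=+, (1,0)=+, (1,1)=#.
Same type (+): 2 of 3.

2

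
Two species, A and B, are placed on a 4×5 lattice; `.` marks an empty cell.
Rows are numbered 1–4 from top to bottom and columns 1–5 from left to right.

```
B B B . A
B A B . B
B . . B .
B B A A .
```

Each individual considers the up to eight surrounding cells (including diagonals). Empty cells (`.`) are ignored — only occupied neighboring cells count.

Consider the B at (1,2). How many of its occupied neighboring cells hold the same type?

4

Occupied neighbors of (1,2): (1,1)=B, (1,3)=B, (2,1)=B, (2,2)=A, (2,3)=B.
Same type (B): 4 of 5.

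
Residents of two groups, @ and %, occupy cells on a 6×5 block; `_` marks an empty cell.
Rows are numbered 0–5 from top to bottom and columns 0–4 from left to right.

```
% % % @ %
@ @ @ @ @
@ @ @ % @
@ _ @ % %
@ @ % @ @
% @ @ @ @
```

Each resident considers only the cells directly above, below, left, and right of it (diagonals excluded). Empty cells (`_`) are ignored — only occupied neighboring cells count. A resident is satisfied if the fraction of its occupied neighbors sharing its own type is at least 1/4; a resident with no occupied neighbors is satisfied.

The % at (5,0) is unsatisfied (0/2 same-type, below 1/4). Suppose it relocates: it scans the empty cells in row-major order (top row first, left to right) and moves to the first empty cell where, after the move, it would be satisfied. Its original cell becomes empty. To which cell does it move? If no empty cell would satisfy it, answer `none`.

Vacating (5,0). Empty cells in order:
  (3,1): 0/4 same-type → still unsatisfied.

none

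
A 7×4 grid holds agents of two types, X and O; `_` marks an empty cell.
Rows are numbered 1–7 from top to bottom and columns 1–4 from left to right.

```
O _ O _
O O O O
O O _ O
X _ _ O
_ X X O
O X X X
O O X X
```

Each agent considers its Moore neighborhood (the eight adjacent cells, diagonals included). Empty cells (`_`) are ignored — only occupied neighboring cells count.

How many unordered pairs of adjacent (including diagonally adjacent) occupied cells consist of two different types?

12

Scan each occupied cell's neighbors to the right and below (and the two forward diagonals) so each pair is counted once.
Row 1: O(1,1)–O(2,1)= O(1,1)–O(2,2)= O(1,3)–O(2,3)= O(1,3)–O(2,4)= O(1,3)–O(2,2)=  → 0/5 unlike.
Row 2: O(2,1)–O(2,2)= O(2,1)–O(3,1)= O(2,1)–O(3,2)= O(2,2)–O(2,3)= O(2,2)–O(3,2)= O(2,2)–O(3,1)= O(2,3)–O(2,4)= O(2,3)–O(3,4)= O(2,3)–O(3,2)= O(2,4)–O(3,4)=  → 0/10 unlike.
Row 3: O(3,1)–O(3,2)= O(3,1)–X(4,1)≠ O(3,2)–X(4,1)≠ O(3,4)–O(4,4)=  → 2/4 unlike.
Row 4: X(4,1)–X(5,2)= O(4,4)–O(5,4)= O(4,4)–X(5,3)≠  → 1/3 unlike.
Row 5: X(5,2)–X(5,3)= X(5,2)–X(6,2)= X(5,2)–X(6,3)= X(5,2)–O(6,1)≠ X(5,3)–O(5,4)≠ X(5,3)–X(6,3)= X(5,3)–X(6,4)= X(5,3)–X(6,2)= O(5,4)–X(6,4)≠ O(5,4)–X(6,3)≠  → 4/10 unlike.
Row 6: O(6,1)–X(6,2)≠ O(6,1)–O(7,1)= O(6,1)–O(7,2)= X(6,2)–X(6,3)= X(6,2)–O(7,2)≠ X(6,2)–X(7,3)= X(6,2)–O(7,1)≠ X(6,3)–X(6,4)= X(6,3)–X(7,3)= X(6,3)–X(7,4)= X(6,3)–O(7,2)≠ X(6,4)–X(7,4)= X(6,4)–X(7,3)=  → 4/13 unlike.
Row 7: O(7,1)–O(7,2)= O(7,2)–X(7,3)≠ X(7,3)–X(7,4)=  → 1/3 unlike.
Total adjacent occupied pairs: 48; unlike-type pairs: 12.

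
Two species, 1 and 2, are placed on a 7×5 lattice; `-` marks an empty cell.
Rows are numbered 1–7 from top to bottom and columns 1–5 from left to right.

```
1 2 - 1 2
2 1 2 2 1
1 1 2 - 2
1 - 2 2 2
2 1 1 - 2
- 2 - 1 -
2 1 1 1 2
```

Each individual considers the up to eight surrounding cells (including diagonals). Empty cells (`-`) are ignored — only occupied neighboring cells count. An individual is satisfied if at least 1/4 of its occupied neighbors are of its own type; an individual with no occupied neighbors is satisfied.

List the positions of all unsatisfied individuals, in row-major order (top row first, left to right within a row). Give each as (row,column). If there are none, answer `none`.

Row 1: (1,1)1 1/3 ok · (1,2)2 2/4 ok · (1,4)1 1/4 ok · (1,5)2 1/3 ok
Row 2: (2,1)2 1/5 unhappy · (2,2)1 3/7 ok · (2,3)2 3/6 ok · (2,4)2 4/6 ok · (2,5)1 1/4 ok
Row 3: (3,1)1 3/4 ok · (3,2)1 3/7 ok · (3,3)2 4/6 ok · (3,5)2 3/4 ok
Row 4: (4,1)1 3/4 ok · (4,3)2 2/5 ok · (4,4)2 5/6 ok · (4,5)2 3/3 ok
Row 5: (5,1)2 1/3 ok · (5,2)1 2/5 ok · (5,3)1 2/5 ok · (5,5)2 2/3 ok
Row 6: (6,2)2 2/6 ok · (6,4)1 3/5 ok
Row 7: (7,1)2 1/2 ok · (7,2)1 1/3 ok · (7,3)1 3/4 ok · (7,4)1 2/3 ok · (7,5)2 0/2 unhappy

(2,1), (7,5)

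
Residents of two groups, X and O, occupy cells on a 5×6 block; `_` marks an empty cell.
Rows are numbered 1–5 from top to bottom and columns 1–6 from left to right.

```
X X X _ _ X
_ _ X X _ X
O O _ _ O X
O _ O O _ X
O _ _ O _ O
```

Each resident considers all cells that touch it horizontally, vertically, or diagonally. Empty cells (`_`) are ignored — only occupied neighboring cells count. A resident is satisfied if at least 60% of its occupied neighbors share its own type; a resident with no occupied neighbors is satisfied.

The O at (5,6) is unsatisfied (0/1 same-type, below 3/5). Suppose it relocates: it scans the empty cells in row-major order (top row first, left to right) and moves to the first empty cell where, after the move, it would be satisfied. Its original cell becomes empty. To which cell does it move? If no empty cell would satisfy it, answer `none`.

Vacating (5,6). Empty cells in order:
  (1,4): 0/3 same-type → still unsatisfied.
  (1,5): 0/3 same-type → still unsatisfied.
  (2,1): 2/4 same-type → still unsatisfied.
  (2,2): 2/6 same-type → still unsatisfied.
  (2,5): 1/5 same-type → still unsatisfied.
  (3,3): 3/5 same-type → satisfied — stop here.

(3,3)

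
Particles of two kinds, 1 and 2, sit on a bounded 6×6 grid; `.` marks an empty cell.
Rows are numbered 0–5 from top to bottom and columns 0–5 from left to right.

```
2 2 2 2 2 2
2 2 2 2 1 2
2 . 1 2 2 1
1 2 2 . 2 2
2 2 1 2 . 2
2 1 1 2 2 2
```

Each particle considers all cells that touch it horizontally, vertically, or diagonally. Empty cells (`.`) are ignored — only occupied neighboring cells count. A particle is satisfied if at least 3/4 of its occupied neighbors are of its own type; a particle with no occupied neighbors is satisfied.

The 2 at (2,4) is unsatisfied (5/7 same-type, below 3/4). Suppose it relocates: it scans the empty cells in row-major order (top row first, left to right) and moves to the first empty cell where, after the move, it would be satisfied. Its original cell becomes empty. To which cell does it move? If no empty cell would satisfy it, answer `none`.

Vacating (2,4). Empty cells in order:
  (2,1): 6/8 same-type → satisfied — stop here.

(2,1)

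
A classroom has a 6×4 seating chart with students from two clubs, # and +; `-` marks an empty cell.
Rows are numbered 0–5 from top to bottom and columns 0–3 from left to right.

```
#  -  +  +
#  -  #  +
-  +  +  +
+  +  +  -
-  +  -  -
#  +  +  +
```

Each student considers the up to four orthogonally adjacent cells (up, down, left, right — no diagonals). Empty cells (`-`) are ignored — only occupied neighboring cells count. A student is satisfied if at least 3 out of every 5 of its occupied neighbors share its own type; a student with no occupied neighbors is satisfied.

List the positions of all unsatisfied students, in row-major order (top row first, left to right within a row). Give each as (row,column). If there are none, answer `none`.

Row 0: (0,0)# 1/1 satisfied · (0,2)+ 1/2 not · (0,3)+ 2/2 satisfied
Row 1: (1,0)# 1/1 satisfied · (1,2)# 0/3 not · (1,3)+ 2/3 satisfied
Row 2: (2,1)+ 2/2 satisfied · (2,2)+ 3/4 satisfied · (2,3)+ 2/2 satisfied
Row 3: (3,0)+ 1/1 satisfied · (3,1)+ 4/4 satisfied · (3,2)+ 2/2 satisfied
Row 4: (4,1)+ 2/2 satisfied
Row 5: (5,0)# 0/1 not · (5,1)+ 2/3 satisfied · (5,2)+ 2/2 satisfied · (5,3)+ 1/1 satisfied

(0,2), (1,2), (5,0)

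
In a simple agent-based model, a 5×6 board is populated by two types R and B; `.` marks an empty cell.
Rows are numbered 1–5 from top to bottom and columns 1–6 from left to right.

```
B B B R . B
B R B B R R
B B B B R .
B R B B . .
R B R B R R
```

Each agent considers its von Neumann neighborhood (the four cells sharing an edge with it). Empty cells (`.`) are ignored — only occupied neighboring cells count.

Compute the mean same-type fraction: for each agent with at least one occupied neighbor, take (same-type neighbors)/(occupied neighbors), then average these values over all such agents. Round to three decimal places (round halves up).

Row 1: (1,1)B 2/2 · (1,2)B 2/3 · (1,3)B 2/3 · (1,4)R 0/2 · (1,6)B 0/1
Row 2: (2,1)B 2/3 · (2,2)R 0/4 · (2,3)B 3/4 · (2,4)B 2/4 · (2,5)R 2/3 · (2,6)R 1/2
Row 3: (3,1)B 3/3 · (3,2)B 2/4 · (3,3)B 4/4 · (3,4)B 3/4 · (3,5)R 1/2
Row 4: (4,1)B 1/3 · (4,2)R 0/4 · (4,3)B 2/4 · (4,4)B 3/3
Row 5: (5,1)R 0/2 · (5,2)B 0/3 · (5,3)R 0/3 · (5,4)B 1/3 · (5,5)R 1/2 · (5,6)R 1/1
Sum over 26 agents: 2/2 + 2/3 + 2/3 + 0/2 + 0/1 + 2/3 + 0/4 + 3/4 + 2/4 + 2/3 + 1/2 + 3/3 + 2/4 + 4/4 + 3/4 + 1/2 + 1/3 + 0/4 + 2/4 + 3/3 + 0/2 + 0/3 + 0/3 + 1/3 + 1/2 + 1/1 = 77/6; mean = 77/6 ÷ 26 = 77/156 = 0.493589… → 0.494.

0.494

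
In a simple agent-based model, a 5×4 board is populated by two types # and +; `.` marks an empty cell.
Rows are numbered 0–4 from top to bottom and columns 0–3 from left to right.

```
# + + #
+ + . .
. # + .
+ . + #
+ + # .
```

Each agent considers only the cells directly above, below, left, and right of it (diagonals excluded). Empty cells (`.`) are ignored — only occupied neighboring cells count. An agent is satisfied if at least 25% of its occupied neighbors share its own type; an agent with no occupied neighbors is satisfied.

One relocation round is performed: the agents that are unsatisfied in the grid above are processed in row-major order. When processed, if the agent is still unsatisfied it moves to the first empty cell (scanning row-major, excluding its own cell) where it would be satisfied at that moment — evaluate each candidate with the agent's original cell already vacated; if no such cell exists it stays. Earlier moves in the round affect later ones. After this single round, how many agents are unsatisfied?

Initially unsatisfied (in order): (0,0), (0,3), (2,1), (3,3), (4,2).
  (0,0) → (1,3).
  (0,3): now satisfied by earlier moves; stays.
  (2,1) → (1,2).
  (3,3) → (2,3).
  (4,2) → (3,3).
Resulting grid:
. + + #
+ + # #
. . + #
+ . + #
+ + . .
All satisfied now.

0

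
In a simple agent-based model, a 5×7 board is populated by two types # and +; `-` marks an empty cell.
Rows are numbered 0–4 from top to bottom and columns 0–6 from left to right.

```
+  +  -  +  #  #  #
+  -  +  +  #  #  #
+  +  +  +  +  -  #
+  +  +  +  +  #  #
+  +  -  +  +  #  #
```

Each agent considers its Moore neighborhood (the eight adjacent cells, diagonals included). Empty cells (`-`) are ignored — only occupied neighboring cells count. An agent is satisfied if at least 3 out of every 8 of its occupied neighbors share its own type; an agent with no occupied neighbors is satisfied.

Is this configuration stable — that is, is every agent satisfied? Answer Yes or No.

Row 0: (0,0)+ 2/2 ok · (0,1)+ 3/3 ok · (0,3)+ 2/4 ok · (0,4)# 3/5 ok · (0,5)# 5/5 ok · (0,6)# 3/3 ok
Row 1: (1,0)+ 4/4 ok · (1,2)+ 6/6 ok · (1,3)+ 5/7 ok · (1,4)# 3/7 ok · (1,5)# 6/7 ok · (1,6)# 4/4 ok
Row 2: (2,0)+ 4/4 ok · (2,1)+ 7/7 ok · (2,2)+ 7/7 ok · (2,3)+ 7/8 ok · (2,4)+ 4/7 ok · (2,6)# 4/4 ok
Row 3: (3,0)+ 5/5 ok · (3,1)+ 7/7 ok · (3,2)+ 7/7 ok · (3,3)+ 7/7 ok · (3,4)+ 5/7 ok · (3,5)# 4/7 ok · (3,6)# 4/4 ok
Row 4: (4,0)+ 3/3 ok · (4,1)+ 4/4 ok · (4,3)+ 4/4 ok · (4,4)+ 3/5 ok · (4,5)# 3/5 ok · (4,6)# 3/3 ok
All meet the threshold, so the configuration is stable.

Yes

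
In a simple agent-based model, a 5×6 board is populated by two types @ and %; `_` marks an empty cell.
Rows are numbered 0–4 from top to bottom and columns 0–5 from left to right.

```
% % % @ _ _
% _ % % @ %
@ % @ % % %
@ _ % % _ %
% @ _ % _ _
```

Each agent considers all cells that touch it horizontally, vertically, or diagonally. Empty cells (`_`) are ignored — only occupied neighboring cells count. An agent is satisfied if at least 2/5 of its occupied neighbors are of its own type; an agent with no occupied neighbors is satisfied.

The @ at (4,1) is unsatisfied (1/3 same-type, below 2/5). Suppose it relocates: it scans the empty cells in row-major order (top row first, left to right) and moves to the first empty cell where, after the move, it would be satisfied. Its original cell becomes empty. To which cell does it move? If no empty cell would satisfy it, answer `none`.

Vacating (4,1). Empty cells in order:
  (0,4): 2/4 same-type → satisfied — stop here.

(0,4)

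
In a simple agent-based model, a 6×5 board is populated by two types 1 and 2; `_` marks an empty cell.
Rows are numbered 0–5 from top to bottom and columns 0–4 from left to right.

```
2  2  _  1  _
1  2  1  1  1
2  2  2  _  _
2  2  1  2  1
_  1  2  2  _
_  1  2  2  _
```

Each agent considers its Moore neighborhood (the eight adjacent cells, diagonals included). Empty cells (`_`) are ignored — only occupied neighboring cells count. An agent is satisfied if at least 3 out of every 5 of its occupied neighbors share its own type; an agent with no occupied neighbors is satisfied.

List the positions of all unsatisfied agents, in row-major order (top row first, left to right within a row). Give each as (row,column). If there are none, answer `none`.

(0,1), (1,0), (1,2), (2,2), (3,2), (3,4), (4,1), (5,1)

Row 0: (0,0)2 2/3 ✓ · (0,1)2 2/4 ✗ · (0,3)1 3/3 ✓
Row 1: (1,0)1 0/5 ✗ · (1,1)2 5/7 ✓ · (1,2)1 2/6 ✗ · (1,3)1 3/4 ✓ · (1,4)1 2/2 ✓
Row 2: (2,0)2 4/5 ✓ · (2,1)2 5/8 ✓ · (2,2)2 4/7 ✗
Row 3: (3,0)2 3/4 ✓ · (3,1)2 5/7 ✓ · (3,2)1 1/7 ✗ · (3,3)2 3/5 ✓ · (3,4)1 0/2 ✗
Row 4: (4,1)1 2/6 ✗ · (4,2)2 5/8 ✓ · (4,3)2 4/6 ✓
Row 5: (5,1)1 1/3 ✗ · (5,2)2 3/5 ✓ · (5,3)2 3/3 ✓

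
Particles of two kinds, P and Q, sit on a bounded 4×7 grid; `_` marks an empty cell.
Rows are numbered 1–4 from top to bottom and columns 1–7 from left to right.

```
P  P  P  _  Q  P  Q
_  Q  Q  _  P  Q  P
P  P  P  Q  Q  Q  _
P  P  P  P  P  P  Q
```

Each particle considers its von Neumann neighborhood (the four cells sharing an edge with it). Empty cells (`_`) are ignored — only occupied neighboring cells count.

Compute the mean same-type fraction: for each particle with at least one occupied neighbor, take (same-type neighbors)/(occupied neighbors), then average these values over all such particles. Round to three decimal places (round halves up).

(1,1)P 1/1
(1,2)P 2/3
(1,3)P 1/2
(1,5)Q 0/2
(1,6)P 0/3
(1,7)Q 0/2
(2,2)Q 1/3
(2,3)Q 1/3
(2,5)P 0/3
(2,6)Q 1/4
(2,7)P 0/2
(3,1)P 2/2
(3,2)P 3/4
(3,3)P 2/4
(3,4)Q 1/3
(3,5)Q 2/4
(3,6)Q 2/3
(4,1)P 2/2
(4,2)P 3/3
(4,3)P 3/3
(4,4)P 2/3
(4,5)P 2/3
(4,6)P 1/3
(4,7)Q 0/1
Sum over 24 particles: 1/1 + 2/3 + 1/2 + 0/2 + 0/3 + 0/2 + 1/3 + 1/3 + 0/3 + 1/4 + 0/2 + 2/2 + 3/4 + 2/4 + 1/3 + 2/4 + 2/3 + 2/2 + 3/3 + 3/3 + 2/3 + 2/3 + 1/3 + 0/1 = 23/2; mean = 23/2 ÷ 24 = 23/48 = 0.479166… → 0.479.

0.479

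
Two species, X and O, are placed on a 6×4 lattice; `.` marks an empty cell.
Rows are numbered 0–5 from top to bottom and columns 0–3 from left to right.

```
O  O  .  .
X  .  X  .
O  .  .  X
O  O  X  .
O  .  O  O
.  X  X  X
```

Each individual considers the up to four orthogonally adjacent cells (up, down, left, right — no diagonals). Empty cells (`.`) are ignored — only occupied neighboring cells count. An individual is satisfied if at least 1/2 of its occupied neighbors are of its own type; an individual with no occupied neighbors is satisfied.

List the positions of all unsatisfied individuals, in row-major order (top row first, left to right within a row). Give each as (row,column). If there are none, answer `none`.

(1,0), (3,2), (4,2)

(0,0)O 1/2 satisfied
(0,1)O 1/1 satisfied
(1,0)X 0/2 not
(1,2)X 0/0 satisfied
(2,0)O 1/2 satisfied
(2,3)X 0/0 satisfied
(3,0)O 3/3 satisfied
(3,1)O 1/2 satisfied
(3,2)X 0/2 not
(4,0)O 1/1 satisfied
(4,2)O 1/3 not
(4,3)O 1/2 satisfied
(5,1)X 1/1 satisfied
(5,2)X 2/3 satisfied
(5,3)X 1/2 satisfied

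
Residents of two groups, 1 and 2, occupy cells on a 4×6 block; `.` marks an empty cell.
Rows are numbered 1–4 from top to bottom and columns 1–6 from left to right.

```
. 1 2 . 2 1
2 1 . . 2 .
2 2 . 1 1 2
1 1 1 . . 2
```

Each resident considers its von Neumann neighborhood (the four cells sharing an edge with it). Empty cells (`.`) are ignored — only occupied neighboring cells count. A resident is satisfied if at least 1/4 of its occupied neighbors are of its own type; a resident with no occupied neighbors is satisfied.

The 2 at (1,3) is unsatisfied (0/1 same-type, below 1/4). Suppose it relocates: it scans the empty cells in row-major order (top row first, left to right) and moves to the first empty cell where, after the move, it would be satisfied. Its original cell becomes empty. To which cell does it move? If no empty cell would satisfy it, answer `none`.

Vacating (1,3). Empty cells in order:
  (1,1): 1/2 same-type → satisfied — stop here.

(1,1)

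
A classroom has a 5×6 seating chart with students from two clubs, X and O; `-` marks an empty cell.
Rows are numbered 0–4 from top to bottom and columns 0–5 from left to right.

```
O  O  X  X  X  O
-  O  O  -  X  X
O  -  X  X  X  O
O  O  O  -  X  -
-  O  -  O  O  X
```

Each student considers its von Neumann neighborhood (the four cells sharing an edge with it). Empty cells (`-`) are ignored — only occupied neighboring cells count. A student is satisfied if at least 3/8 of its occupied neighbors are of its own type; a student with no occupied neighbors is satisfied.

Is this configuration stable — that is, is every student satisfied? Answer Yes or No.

Row 0: (0,0)O 1/1 ✓ · (0,1)O 2/3 ✓ · (0,2)X 1/3 ✗ · (0,3)X 2/2 ✓ · (0,4)X 2/3 ✓ · (0,5)O 0/2 ✗
Row 1: (1,1)O 2/2 ✓ · (1,2)O 1/3 ✗ · (1,4)X 3/3 ✓ · (1,5)X 1/3 ✗
Row 2: (2,0)O 1/1 ✓ · (2,2)X 1/3 ✗ · (2,3)X 2/2 ✓ · (2,4)X 3/4 ✓ · (2,5)O 0/2 ✗
Row 3: (3,0)O 2/2 ✓ · (3,1)O 3/3 ✓ · (3,2)O 1/2 ✓ · (3,4)X 1/2 ✓
Row 4: (4,1)O 1/1 ✓ · (4,3)O 1/1 ✓ · (4,4)O 1/3 ✗ · (4,5)X 0/1 ✗
For instance (0,2) has only 1/3 same-type neighbors, below 3/8.

No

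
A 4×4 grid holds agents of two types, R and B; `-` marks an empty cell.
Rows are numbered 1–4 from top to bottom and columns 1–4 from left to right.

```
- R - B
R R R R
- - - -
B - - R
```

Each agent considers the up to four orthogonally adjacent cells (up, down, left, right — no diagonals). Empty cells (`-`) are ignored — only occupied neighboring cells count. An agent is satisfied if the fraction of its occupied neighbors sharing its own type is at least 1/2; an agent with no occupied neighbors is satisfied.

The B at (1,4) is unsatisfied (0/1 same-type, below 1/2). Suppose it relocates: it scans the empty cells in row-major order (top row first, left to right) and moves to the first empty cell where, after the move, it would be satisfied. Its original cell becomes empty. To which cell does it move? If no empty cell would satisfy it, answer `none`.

Vacating (1,4). Empty cells in order:
  (1,1): 0/2 same-type → still unsatisfied.
  (1,3): 0/2 same-type → still unsatisfied.
  (3,1): 1/2 same-type → satisfied — stop here.

(3,1)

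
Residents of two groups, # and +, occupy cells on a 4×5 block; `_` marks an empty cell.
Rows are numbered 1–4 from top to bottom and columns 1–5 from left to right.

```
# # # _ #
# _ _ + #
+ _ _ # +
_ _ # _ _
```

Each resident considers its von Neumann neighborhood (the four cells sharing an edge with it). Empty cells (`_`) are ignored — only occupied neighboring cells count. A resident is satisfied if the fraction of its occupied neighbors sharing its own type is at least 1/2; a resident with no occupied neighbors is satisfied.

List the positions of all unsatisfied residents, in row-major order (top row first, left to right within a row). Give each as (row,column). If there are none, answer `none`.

(1,1)# 2/2 ✓
(1,2)# 2/2 ✓
(1,3)# 1/1 ✓
(1,5)# 1/1 ✓
(2,1)# 1/2 ✓
(2,4)+ 0/2 ✗
(2,5)# 1/3 ✗
(3,1)+ 0/1 ✗
(3,4)# 0/2 ✗
(3,5)+ 0/2 ✗
(4,3)# 0/0 ✓

(2,4), (2,5), (3,1), (3,4), (3,5)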